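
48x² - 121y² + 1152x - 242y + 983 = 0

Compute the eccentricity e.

48(x² + 24x) -121(y² + 2y) = -983
48(x + 12)² -121(y + 1)² = -983 + 6912 - 121 = 5808
Divide through by 5808 to get (x + 12)²/121 - (y + 1)²/48 = 1.
Hyperbola, center (-12, -1), transverse axis horizontal; a² = 121, b² = 48.
c² = a² + b² = 169, so c = 13.
e = c/a = 13/11.

e = 13/11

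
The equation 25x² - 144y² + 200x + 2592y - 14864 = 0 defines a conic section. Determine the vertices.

Group: 25(x² + 8x) -144(y² - 18y) = 14864
Complete the square in x and y: 25(x + 4)² -144(y - 9)² = 14864 + 400 - 11664 = 3600
Divide through by 3600 to get (x + 4)²/144 - (y - 9)²/25 = 1.
Hyperbola, center (-4, 9), transverse axis horizontal; a² = 144, b² = 25.
a = 12. Vertices at (h ± a, k).

(-16, 9) and (8, 9)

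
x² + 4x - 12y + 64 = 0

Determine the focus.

(-2, 8)

Only x is squared. Complete the square in x: (x + 2)² = 12(y - 5).
Vertex (-2, 5); 4p = 12 so p = 3. Opens up.
Focus is p units from the vertex along the axis: (h, k + p).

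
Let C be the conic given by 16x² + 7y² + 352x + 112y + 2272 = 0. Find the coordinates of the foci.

(-11, -11) and (-11, -5)

Rearranging, 16(x² + 22x) + 7(y² + 16y) = -2272.
16(x + 11)² + 7(y + 8)² = -2272 + 1936 + 448 = 112
Dividing both sides by 112: (x + 11)²/7 + (y + 8)²/16 = 1
Ellipse, center (-11, -8), major axis vertical; a² = 16, b² = 7.
c² = a² - b² = 16 - 7 = 9, so c = 3.
Foci lie on the vertical axis through the center: (h, k ± c).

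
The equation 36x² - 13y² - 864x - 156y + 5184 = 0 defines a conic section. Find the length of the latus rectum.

Collect terms: 36(x² - 24x) -13(y² + 12y) = -5184
Completing the square gives 36(x - 12)² -13(y + 6)² = -5184 + 5184 - 468 = -468.
Divide through by -468 to get (y + 6)²/36 - (x - 12)²/13 = 1.
Hyperbola, center (12, -6), transverse axis vertical; a² = 36, b² = 13.
Latus rectum length = 2b²/a = 2·13/6 = 13/3.

13/3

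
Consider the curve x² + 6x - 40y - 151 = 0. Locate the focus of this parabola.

Only x is squared. Complete the square in x: (x + 3)² = 40(y + 4).
Vertex (-3, -4); 4p = 40 so p = 10. Opens up.
Focus is p units from the vertex along the axis: (h, k + p).

(-3, 6)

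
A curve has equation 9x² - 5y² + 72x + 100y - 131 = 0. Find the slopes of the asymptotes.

Rearranging, 9(x² + 8x) -5(y² - 20y) = 131.
Complete the square in x and y: 9(x + 4)² -5(y - 10)² = 131 + 144 - 500 = -225
Dividing both sides by -225: (y - 10)²/45 - (x + 4)²/25 = 1
Hyperbola, center (-4, 10), transverse axis vertical; a² = 45, b² = 25.
For a vertical hyperbola the asymptotes have slope ±a/b.
Here that is ±3√5/5.

3√5/5 and -3√5/5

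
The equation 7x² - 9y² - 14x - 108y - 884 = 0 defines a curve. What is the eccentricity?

e = 4/3

7(x² - 2x) -9(y² + 12y) = 884
Complete the square: 7(x - 1)² -9(y + 6)² = 884 + 7 - 324 = 567
Dividing both sides by 567: (x - 1)²/81 - (y + 6)²/63 = 1
Hyperbola, center (1, -6), transverse axis horizontal; a² = 81, b² = 63.
c² = a² + b² = 144, so c = 12.
e = c/a = 12/9 = 4/3.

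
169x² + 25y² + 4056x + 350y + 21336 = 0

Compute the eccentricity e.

Group the x- and y-terms: 169(x² + 24x) + 25(y² + 14y) = -21336
Complete the square in x and y: 169(x + 12)² + 25(y + 7)² = -21336 + 24336 + 1225 = 4225
Divide by 4225: (x + 12)²/25 + (y + 7)²/169 = 1
Ellipse, center (-12, -7), major axis vertical; a² = 169, b² = 25.
c² = a² - b² = 144, so c = 12.
e = c/a = 12/13.

e = 12/13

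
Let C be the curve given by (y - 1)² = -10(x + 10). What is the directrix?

Vertex (-10, 1); 4p = -10 so p = -5/2. Opens left.
Directrix is the vertical line x = h − p = -10 − (-5/2) = -15/2.

x = -15/2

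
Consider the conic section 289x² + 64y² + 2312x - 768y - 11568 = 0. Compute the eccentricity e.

Group: 289(x² + 8x) + 64(y² - 12y) = 11568
Complete the square: 289(x + 4)² + 64(y - 6)² = 11568 + 4624 + 2304 = 18496
Divide by 18496: (x + 4)²/64 + (y - 6)²/289 = 1
Ellipse, center (-4, 6), major axis vertical; a² = 289, b² = 64.
c² = a² - b² = 225, so c = 15.
e = c/a = 15/17.

e = 15/17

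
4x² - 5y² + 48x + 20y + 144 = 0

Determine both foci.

Group the x- and y-terms: 4(x² + 12x) -5(y² - 4y) = -144
4(x + 6)² -5(y - 2)² = -144 + 144 - 20 = -20
Divide by -20: (y - 2)²/4 - (x + 6)²/5 = 1
Hyperbola, center (-6, 2), transverse axis vertical; a² = 4, b² = 5.
c² = a² + b² = 4 + 5 = 9, so c = 3.
Foci lie on the vertical axis through the center: (h, k ± c).

(-6, -1) and (-6, 5)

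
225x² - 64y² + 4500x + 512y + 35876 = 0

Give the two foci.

(-10, -13) and (-10, 21)

Collect terms: 225(x² + 20x) -64(y² - 8y) = -35876
Completing the square gives 225(x + 10)² -64(y - 4)² = -35876 + 22500 - 1024 = -14400.
Dividing both sides by -14400: (y - 4)²/225 - (x + 10)²/64 = 1
Hyperbola, center (-10, 4), transverse axis vertical; a² = 225, b² = 64.
c² = a² + b² = 225 + 64 = 289, so c = 17.
Foci lie on the vertical axis through the center: (h, k ± c).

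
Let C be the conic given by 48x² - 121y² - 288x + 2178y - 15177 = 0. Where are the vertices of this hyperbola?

Collect terms: 48(x² - 6x) -121(y² - 18y) = 15177
Completing the square gives 48(x - 3)² -121(y - 9)² = 15177 + 432 - 9801 = 5808.
Divide by 5808: (x - 3)²/121 - (y - 9)²/48 = 1
Hyperbola, center (3, 9), transverse axis horizontal; a² = 121, b² = 48.
a = 11. Vertices at (h ± a, k).

(-8, 9) and (14, 9)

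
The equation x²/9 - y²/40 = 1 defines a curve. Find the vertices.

(-3, 0) and (3, 0)

Center (0, 0). The positive term is the x-term, so the transverse axis is horizontal; a² = 9, b² = 40.
a = 3. Vertices at (h ± a, k).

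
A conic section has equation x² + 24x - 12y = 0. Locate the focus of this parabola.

Only x is squared. Complete the square in x: (x + 12)² = 12(y + 12).
Vertex (-12, -12); 4p = 12 so p = 3. Opens up.
Focus is p units from the vertex along the axis: (h, k + p).

(-12, -9)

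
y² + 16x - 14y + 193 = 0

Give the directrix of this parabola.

Only y is squared. Complete the square in y: (y - 7)² = -16(x + 9).
Vertex (-9, 7); 4p = -16 so p = -4. Opens left.
Directrix is the vertical line x = h − p = -9 − (-4) = -5.

x = -5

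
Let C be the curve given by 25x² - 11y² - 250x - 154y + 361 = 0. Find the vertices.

Collect terms: 25(x² - 10x) -11(y² + 14y) = -361
25(x - 5)² -11(y + 7)² = -361 + 625 - 539 = -275
Dividing both sides by -275: (y + 7)²/25 - (x - 5)²/11 = 1
Hyperbola, center (5, -7), transverse axis vertical; a² = 25, b² = 11.
a = 5. Vertices at (h, k ± a).

(5, -12) and (5, -2)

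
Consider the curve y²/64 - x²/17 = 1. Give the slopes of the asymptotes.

Center (0, 0). The positive term is the y-term, so the transverse axis is vertical; a² = 64, b² = 17.
For a vertical hyperbola the asymptotes have slope ±a/b.
Here that is ±8/√17 = ±8√17/17.

8√17/17 and -8√17/17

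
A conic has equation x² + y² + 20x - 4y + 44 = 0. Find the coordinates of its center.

(-10, 2)

Collect terms: (x² + 20x) + (y² - 4y) = -44
Completing the square gives (x + 10)² + (y - 2)² = -44 + 100 + 4 = 60.
So (x + 10)² + (y - 2)² = 60.
Circle centered at (-10, 2) with r² = 60.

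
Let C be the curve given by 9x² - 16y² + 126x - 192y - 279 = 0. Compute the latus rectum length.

Rearranging, 9(x² + 14x) -16(y² + 12y) = 279.
Complete the square: 9(x + 7)² -16(y + 6)² = 279 + 441 - 576 = 144
Dividing both sides by 144: (x + 7)²/16 - (y + 6)²/9 = 1
Hyperbola, center (-7, -6), transverse axis horizontal; a² = 16, b² = 9.
Latus rectum length = 2b²/a = 2·9/4 = 9/2.

9/2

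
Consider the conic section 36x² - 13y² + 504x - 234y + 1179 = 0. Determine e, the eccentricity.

e = 7/6

36(x² + 14x) -13(y² + 18y) = -1179
Completing the square gives 36(x + 7)² -13(y + 9)² = -1179 + 1764 - 1053 = -468.
Divide through by -468 to get (y + 9)²/36 - (x + 7)²/13 = 1.
Hyperbola, center (-7, -9), transverse axis vertical; a² = 36, b² = 13.
c² = a² + b² = 49, so c = 7.
e = c/a = 7/6.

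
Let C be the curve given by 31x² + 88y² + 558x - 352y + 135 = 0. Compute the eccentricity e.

31(x² + 18x) + 88(y² - 4y) = -135
Complete the square in x and y: 31(x + 9)² + 88(y - 2)² = -135 + 2511 + 352 = 2728
Dividing both sides by 2728: (x + 9)²/88 + (y - 2)²/31 = 1
Ellipse, center (-9, 2), major axis horizontal; a² = 88, b² = 31.
c² = a² - b² = 57, so c = √57.
e = c/a = √57/2√22 = √1254/44.

e = √1254/44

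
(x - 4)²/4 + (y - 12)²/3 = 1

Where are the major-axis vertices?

Center (4, 12). The larger denominator 4 sits under the x-term, so the major axis is horizontal; a² = 4, b² = 3.
a = 2. Vertices at (h ± a, k).

(2, 12) and (6, 12)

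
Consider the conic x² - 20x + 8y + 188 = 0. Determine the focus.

(10, -13)

Only x is squared. Complete the square in x: (x - 10)² = -8(y + 11).
Vertex (10, -11); 4p = -8 so p = -2. Opens down.
Focus is p units from the vertex along the axis: (h, k + p).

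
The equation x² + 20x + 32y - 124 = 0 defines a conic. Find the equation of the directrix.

y = 15

Only x is squared. Complete the square in x: (x + 10)² = -32(y - 7).
Vertex (-10, 7); 4p = -32 so p = -8. Opens down.
Directrix is the horizontal line y = k − p = 7 − (-8) = 15.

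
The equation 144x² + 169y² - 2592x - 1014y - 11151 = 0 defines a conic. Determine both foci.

Group: 144(x² - 18x) + 169(y² - 6y) = 11151
Complete the square: 144(x - 9)² + 169(y - 3)² = 11151 + 11664 + 1521 = 24336
Dividing both sides by 24336: (x - 9)²/169 + (y - 3)²/144 = 1
Ellipse, center (9, 3), major axis horizontal; a² = 169, b² = 144.
c² = a² - b² = 169 - 144 = 25, so c = 5.
Foci lie on the horizontal axis through the center: (h ± c, k).

(4, 3) and (14, 3)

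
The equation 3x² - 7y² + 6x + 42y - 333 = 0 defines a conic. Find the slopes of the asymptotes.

Collect terms: 3(x² + 2x) -7(y² - 6y) = 333
Complete the square in x and y: 3(x + 1)² -7(y - 3)² = 333 + 3 - 63 = 273
Dividing both sides by 273: (x + 1)²/91 - (y - 3)²/39 = 1
Hyperbola, center (-1, 3), transverse axis horizontal; a² = 91, b² = 39.
For a horizontal hyperbola the asymptotes have slope ±b/a.
Here that is ±√39/√91 = ±√21/7.

√21/7 and -√21/7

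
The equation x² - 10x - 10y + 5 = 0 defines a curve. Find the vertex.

Only x is squared. Complete the square in x: (x - 5)² = 10(y + 2).
Vertex (5, -2); 4p = 10 so p = 5/2. Opens up.

(5, -2)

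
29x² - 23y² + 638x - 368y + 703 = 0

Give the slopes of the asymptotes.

Collect terms: 29(x² + 22x) -23(y² + 16y) = -703
Complete the square in x and y: 29(x + 11)² -23(y + 8)² = -703 + 3509 - 1472 = 1334
Divide by 1334: (x + 11)²/46 - (y + 8)²/58 = 1
Hyperbola, center (-11, -8), transverse axis horizontal; a² = 46, b² = 58.
For a horizontal hyperbola the asymptotes have slope ±b/a.
Here that is ±√58/√46 = ±√667/23.

√667/23 and -√667/23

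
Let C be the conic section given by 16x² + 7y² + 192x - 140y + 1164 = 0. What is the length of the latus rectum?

Group: 16(x² + 12x) + 7(y² - 20y) = -1164
Completing the square gives 16(x + 6)² + 7(y - 10)² = -1164 + 576 + 700 = 112.
Divide through by 112 to get (x + 6)²/7 + (y - 10)²/16 = 1.
Ellipse, center (-6, 10), major axis vertical; a² = 16, b² = 7.
Latus rectum length = 2b²/a = 2·7/4 = 7/2.

7/2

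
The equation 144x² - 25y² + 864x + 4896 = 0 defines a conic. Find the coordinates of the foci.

(-3, -13) and (-3, 13)

Rearranging, 144(x² + 6x) -25y² = -4896.
144(x + 3)² -25y² = -4896 + 1296 + 0 = -3600
Dividing both sides by -3600: y²/144 - (x + 3)²/25 = 1
Hyperbola, center (-3, 0), transverse axis vertical; a² = 144, b² = 25.
c² = a² + b² = 144 + 25 = 169, so c = 13.
Foci lie on the vertical axis through the center: (h, k ± c).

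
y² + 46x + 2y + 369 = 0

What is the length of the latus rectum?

46

Only y is squared. Complete the square in y: (y + 1)² = -46(x + 8).
Vertex (-8, -1); 4p = -46 so p = -23/2. Opens left.
Latus rectum length = |4p| = 46.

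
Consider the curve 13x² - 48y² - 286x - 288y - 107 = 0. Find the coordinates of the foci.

(11 - √122, -3) and (11 + √122, -3)

Group: 13(x² - 22x) -48(y² + 6y) = 107
Completing the square gives 13(x - 11)² -48(y + 3)² = 107 + 1573 - 432 = 1248.
Dividing both sides by 1248: (x - 11)²/96 - (y + 3)²/26 = 1
Hyperbola, center (11, -3), transverse axis horizontal; a² = 96, b² = 26.
c² = a² + b² = 96 + 26 = 122, so c = √122.
Foci lie on the horizontal axis through the center: (h ± c, k).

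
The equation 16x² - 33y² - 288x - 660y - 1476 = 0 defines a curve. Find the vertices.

(9, -14) and (9, -6)

16(x² - 18x) -33(y² + 20y) = 1476
Complete the square: 16(x - 9)² -33(y + 10)² = 1476 + 1296 - 3300 = -528
Divide by -528: (y + 10)²/16 - (x - 9)²/33 = 1
Hyperbola, center (9, -10), transverse axis vertical; a² = 16, b² = 33.
a = 4. Vertices at (h, k ± a).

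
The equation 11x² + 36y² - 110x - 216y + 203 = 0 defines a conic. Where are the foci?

(0, 3) and (10, 3)

Rearranging, 11(x² - 10x) + 36(y² - 6y) = -203.
Completing the square gives 11(x - 5)² + 36(y - 3)² = -203 + 275 + 324 = 396.
Dividing both sides by 396: (x - 5)²/36 + (y - 3)²/11 = 1
Ellipse, center (5, 3), major axis horizontal; a² = 36, b² = 11.
c² = a² - b² = 36 - 11 = 25, so c = 5.
Foci lie on the horizontal axis through the center: (h ± c, k).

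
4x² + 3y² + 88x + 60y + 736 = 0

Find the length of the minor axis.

4√3

Rearranging, 4(x² + 22x) + 3(y² + 20y) = -736.
Completing the square gives 4(x + 11)² + 3(y + 10)² = -736 + 484 + 300 = 48.
Dividing both sides by 48: (x + 11)²/12 + (y + 10)²/16 = 1
Ellipse, center (-11, -10), major axis vertical; a² = 16, b² = 12.
b² = 12 so b = 2√3; the minor axis has length 2b = 4√3.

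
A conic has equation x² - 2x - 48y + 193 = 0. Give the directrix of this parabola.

Only x is squared. Complete the square in x: (x - 1)² = 48(y - 4).
Vertex (1, 4); 4p = 48 so p = 12. Opens up.
Directrix is the horizontal line y = k − p = 4 − (12) = -8.

y = -8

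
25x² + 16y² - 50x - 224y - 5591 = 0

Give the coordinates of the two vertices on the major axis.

(1, -13) and (1, 27)

25(x² - 2x) + 16(y² - 14y) = 5591
25(x - 1)² + 16(y - 7)² = 5591 + 25 + 784 = 6400
Divide by 6400: (x - 1)²/256 + (y - 7)²/400 = 1
Ellipse, center (1, 7), major axis vertical; a² = 400, b² = 256.
a = 20. Vertices at (h, k ± a).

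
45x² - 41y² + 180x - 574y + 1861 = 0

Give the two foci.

Collect terms: 45(x² + 4x) -41(y² + 14y) = -1861
Complete the square in x and y: 45(x + 2)² -41(y + 7)² = -1861 + 180 - 2009 = -3690
Divide through by -3690 to get (y + 7)²/90 - (x + 2)²/82 = 1.
Hyperbola, center (-2, -7), transverse axis vertical; a² = 90, b² = 82.
c² = a² + b² = 90 + 82 = 172, so c = 2√43.
Foci lie on the vertical axis through the center: (h, k ± c).

(-2, -7 - 2√43) and (-2, -7 + 2√43)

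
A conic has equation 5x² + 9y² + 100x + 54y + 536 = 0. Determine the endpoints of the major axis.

Collect terms: 5(x² + 20x) + 9(y² + 6y) = -536
Complete the square: 5(x + 10)² + 9(y + 3)² = -536 + 500 + 81 = 45
Divide through by 45 to get (x + 10)²/9 + (y + 3)²/5 = 1.
Ellipse, center (-10, -3), major axis horizontal; a² = 9, b² = 5.
a = 3. Vertices at (h ± a, k).

(-13, -3) and (-7, -3)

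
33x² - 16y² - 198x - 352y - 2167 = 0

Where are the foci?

Collect terms: 33(x² - 6x) -16(y² + 22y) = 2167
Complete the square: 33(x - 3)² -16(y + 11)² = 2167 + 297 - 1936 = 528
Divide through by 528 to get (x - 3)²/16 - (y + 11)²/33 = 1.
Hyperbola, center (3, -11), transverse axis horizontal; a² = 16, b² = 33.
c² = a² + b² = 16 + 33 = 49, so c = 7.
Foci lie on the horizontal axis through the center: (h ± c, k).

(-4, -11) and (10, -11)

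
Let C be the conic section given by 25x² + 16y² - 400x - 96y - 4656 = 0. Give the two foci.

25(x² - 16x) + 16(y² - 6y) = 4656
Complete the square in x and y: 25(x - 8)² + 16(y - 3)² = 4656 + 1600 + 144 = 6400
Divide through by 6400 to get (x - 8)²/256 + (y - 3)²/400 = 1.
Ellipse, center (8, 3), major axis vertical; a² = 400, b² = 256.
c² = a² - b² = 400 - 256 = 144, so c = 12.
Foci lie on the vertical axis through the center: (h, k ± c).

(8, -9) and (8, 15)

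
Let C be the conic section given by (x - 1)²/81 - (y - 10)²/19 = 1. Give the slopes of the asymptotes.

Center (1, 10). The positive term is the x-term, so the transverse axis is horizontal; a² = 81, b² = 19.
For a horizontal hyperbola the asymptotes have slope ±b/a.
Here that is ±√19/9.

√19/9 and -√19/9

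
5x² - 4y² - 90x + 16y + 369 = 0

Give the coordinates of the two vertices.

Group: 5(x² - 18x) -4(y² - 4y) = -369
5(x - 9)² -4(y - 2)² = -369 + 405 - 16 = 20
Dividing both sides by 20: (x - 9)²/4 - (y - 2)²/5 = 1
Hyperbola, center (9, 2), transverse axis horizontal; a² = 4, b² = 5.
a = 2. Vertices at (h ± a, k).

(7, 2) and (11, 2)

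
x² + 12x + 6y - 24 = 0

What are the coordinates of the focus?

Only x is squared. Complete the square in x: (x + 6)² = -6(y - 10).
Vertex (-6, 10); 4p = -6 so p = -3/2. Opens down.
Focus is p units from the vertex along the axis: (h, k + p).

(-6, 17/2)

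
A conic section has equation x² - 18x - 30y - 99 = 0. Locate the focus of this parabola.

(9, 3/2)

Only x is squared. Complete the square in x: (x - 9)² = 30(y + 6).
Vertex (9, -6); 4p = 30 so p = 15/2. Opens up.
Focus is p units from the vertex along the axis: (h, k + p).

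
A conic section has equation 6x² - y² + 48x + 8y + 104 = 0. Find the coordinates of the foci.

Group: 6(x² + 8x) -(y² - 8y) = -104
6(x + 4)² -(y - 4)² = -104 + 96 - 16 = -24
Divide through by -24 to get (y - 4)²/24 - (x + 4)²/4 = 1.
Hyperbola, center (-4, 4), transverse axis vertical; a² = 24, b² = 4.
c² = a² + b² = 24 + 4 = 28, so c = 2√7.
Foci lie on the vertical axis through the center: (h, k ± c).

(-4, 4 - 2√7) and (-4, 4 + 2√7)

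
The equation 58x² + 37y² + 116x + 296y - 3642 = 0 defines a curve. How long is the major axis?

4√29

Collect terms: 58(x² + 2x) + 37(y² + 8y) = 3642
58(x + 1)² + 37(y + 4)² = 3642 + 58 + 592 = 4292
Dividing both sides by 4292: (x + 1)²/74 + (y + 4)²/116 = 1
Ellipse, center (-1, -4), major axis vertical; a² = 116, b² = 74.
a² = 116 so a = 2√29; the major axis has length 2a = 4√29.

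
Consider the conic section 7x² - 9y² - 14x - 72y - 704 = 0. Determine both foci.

Group the x- and y-terms: 7(x² - 2x) -9(y² + 8y) = 704
Completing the square gives 7(x - 1)² -9(y + 4)² = 704 + 7 - 144 = 567.
Divide by 567: (x - 1)²/81 - (y + 4)²/63 = 1
Hyperbola, center (1, -4), transverse axis horizontal; a² = 81, b² = 63.
c² = a² + b² = 81 + 63 = 144, so c = 12.
Foci lie on the horizontal axis through the center: (h ± c, k).

(-11, -4) and (13, -4)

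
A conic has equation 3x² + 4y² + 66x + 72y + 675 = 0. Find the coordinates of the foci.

(-12, -9) and (-10, -9)

Rearranging, 3(x² + 22x) + 4(y² + 18y) = -675.
3(x + 11)² + 4(y + 9)² = -675 + 363 + 324 = 12
Divide by 12: (x + 11)²/4 + (y + 9)²/3 = 1
Ellipse, center (-11, -9), major axis horizontal; a² = 4, b² = 3.
c² = a² - b² = 4 - 3 = 1, so c = 1.
Foci lie on the horizontal axis through the center: (h ± c, k).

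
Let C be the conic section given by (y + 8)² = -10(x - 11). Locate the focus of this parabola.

Vertex (11, -8); 4p = -10 so p = -5/2. Opens left.
Focus is p units from the vertex along the axis: (h + p, k).

(17/2, -8)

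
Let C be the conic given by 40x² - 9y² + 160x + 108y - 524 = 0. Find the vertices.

(-5, 6) and (1, 6)

40(x² + 4x) -9(y² - 12y) = 524
Complete the square: 40(x + 2)² -9(y - 6)² = 524 + 160 - 324 = 360
Dividing both sides by 360: (x + 2)²/9 - (y - 6)²/40 = 1
Hyperbola, center (-2, 6), transverse axis horizontal; a² = 9, b² = 40.
a = 3. Vertices at (h ± a, k).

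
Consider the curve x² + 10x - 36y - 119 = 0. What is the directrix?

Only x is squared. Complete the square in x: (x + 5)² = 36(y + 4).
Vertex (-5, -4); 4p = 36 so p = 9. Opens up.
Directrix is the horizontal line y = k − p = -4 − (9) = -13.

y = -13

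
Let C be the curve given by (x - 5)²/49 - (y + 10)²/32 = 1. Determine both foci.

Center (5, -10). The positive term is the x-term, so the transverse axis is horizontal; a² = 49, b² = 32.
c² = a² + b² = 49 + 32 = 81, so c = 9.
Foci lie on the horizontal axis through the center: (h ± c, k).

(-4, -10) and (14, -10)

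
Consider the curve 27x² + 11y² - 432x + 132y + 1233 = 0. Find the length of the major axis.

18

Group: 27(x² - 16x) + 11(y² + 12y) = -1233
Completing the square gives 27(x - 8)² + 11(y + 6)² = -1233 + 1728 + 396 = 891.
Divide by 891: (x - 8)²/33 + (y + 6)²/81 = 1
Ellipse, center (8, -6), major axis vertical; a² = 81, b² = 33.
a² = 81 so a = 9; the major axis has length 2a = 18.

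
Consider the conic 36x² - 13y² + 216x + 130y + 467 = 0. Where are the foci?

Group the x- and y-terms: 36(x² + 6x) -13(y² - 10y) = -467
Complete the square: 36(x + 3)² -13(y - 5)² = -467 + 324 - 325 = -468
Dividing both sides by -468: (y - 5)²/36 - (x + 3)²/13 = 1
Hyperbola, center (-3, 5), transverse axis vertical; a² = 36, b² = 13.
c² = a² + b² = 36 + 13 = 49, so c = 7.
Foci lie on the vertical axis through the center: (h, k ± c).

(-3, -2) and (-3, 12)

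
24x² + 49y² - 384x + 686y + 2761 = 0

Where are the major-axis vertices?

Collect terms: 24(x² - 16x) + 49(y² + 14y) = -2761
Completing the square gives 24(x - 8)² + 49(y + 7)² = -2761 + 1536 + 2401 = 1176.
Divide through by 1176 to get (x - 8)²/49 + (y + 7)²/24 = 1.
Ellipse, center (8, -7), major axis horizontal; a² = 49, b² = 24.
a = 7. Vertices at (h ± a, k).

(1, -7) and (15, -7)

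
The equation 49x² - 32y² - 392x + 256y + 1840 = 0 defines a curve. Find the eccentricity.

Group the x- and y-terms: 49(x² - 8x) -32(y² - 8y) = -1840
Complete the square in x and y: 49(x - 4)² -32(y - 4)² = -1840 + 784 - 512 = -1568
Dividing both sides by -1568: (y - 4)²/49 - (x - 4)²/32 = 1
Hyperbola, center (4, 4), transverse axis vertical; a² = 49, b² = 32.
c² = a² + b² = 81, so c = 9.
e = c/a = 9/7.

e = 9/7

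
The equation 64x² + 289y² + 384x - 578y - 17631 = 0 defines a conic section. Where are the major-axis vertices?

Collect terms: 64(x² + 6x) + 289(y² - 2y) = 17631
Completing the square gives 64(x + 3)² + 289(y - 1)² = 17631 + 576 + 289 = 18496.
Divide by 18496: (x + 3)²/289 + (y - 1)²/64 = 1
Ellipse, center (-3, 1), major axis horizontal; a² = 289, b² = 64.
a = 17. Vertices at (h ± a, k).

(-20, 1) and (14, 1)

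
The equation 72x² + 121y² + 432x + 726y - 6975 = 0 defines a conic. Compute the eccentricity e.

Group: 72(x² + 6x) + 121(y² + 6y) = 6975
Complete the square in x and y: 72(x + 3)² + 121(y + 3)² = 6975 + 648 + 1089 = 8712
Divide through by 8712 to get (x + 3)²/121 + (y + 3)²/72 = 1.
Ellipse, center (-3, -3), major axis horizontal; a² = 121, b² = 72.
c² = a² - b² = 49, so c = 7.
e = c/a = 7/11.

e = 7/11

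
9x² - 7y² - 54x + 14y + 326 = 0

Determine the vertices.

Group: 9(x² - 6x) -7(y² - 2y) = -326
Completing the square gives 9(x - 3)² -7(y - 1)² = -326 + 81 - 7 = -252.
Divide through by -252 to get (y - 1)²/36 - (x - 3)²/28 = 1.
Hyperbola, center (3, 1), transverse axis vertical; a² = 36, b² = 28.
a = 6. Vertices at (h, k ± a).

(3, -5) and (3, 7)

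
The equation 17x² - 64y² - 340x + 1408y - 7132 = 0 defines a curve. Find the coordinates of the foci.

(1, 11) and (19, 11)

17(x² - 20x) -64(y² - 22y) = 7132
Completing the square gives 17(x - 10)² -64(y - 11)² = 7132 + 1700 - 7744 = 1088.
Dividing both sides by 1088: (x - 10)²/64 - (y - 11)²/17 = 1
Hyperbola, center (10, 11), transverse axis horizontal; a² = 64, b² = 17.
c² = a² + b² = 64 + 17 = 81, so c = 9.
Foci lie on the horizontal axis through the center: (h ± c, k).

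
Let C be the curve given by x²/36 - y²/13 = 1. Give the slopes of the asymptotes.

Center (0, 0). The positive term is the x-term, so the transverse axis is horizontal; a² = 36, b² = 13.
For a horizontal hyperbola the asymptotes have slope ±b/a.
Here that is ±√13/6.

√13/6 and -√13/6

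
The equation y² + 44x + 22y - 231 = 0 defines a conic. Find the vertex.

(8, -11)

Only y is squared. Complete the square in y: (y + 11)² = -44(x - 8).
Vertex (8, -11); 4p = -44 so p = -11. Opens left.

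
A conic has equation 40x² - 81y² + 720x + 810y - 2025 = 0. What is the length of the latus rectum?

80/9

Group: 40(x² + 18x) -81(y² - 10y) = 2025
Complete the square in x and y: 40(x + 9)² -81(y - 5)² = 2025 + 3240 - 2025 = 3240
Divide through by 3240 to get (x + 9)²/81 - (y - 5)²/40 = 1.
Hyperbola, center (-9, 5), transverse axis horizontal; a² = 81, b² = 40.
Latus rectum length = 2b²/a = 2·40/9 = 80/9.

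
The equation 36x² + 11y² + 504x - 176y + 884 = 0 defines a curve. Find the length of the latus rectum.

22/3

Group: 36(x² + 14x) + 11(y² - 16y) = -884
Complete the square: 36(x + 7)² + 11(y - 8)² = -884 + 1764 + 704 = 1584
Divide by 1584: (x + 7)²/44 + (y - 8)²/144 = 1
Ellipse, center (-7, 8), major axis vertical; a² = 144, b² = 44.
Latus rectum length = 2b²/a = 2·44/12 = 22/3.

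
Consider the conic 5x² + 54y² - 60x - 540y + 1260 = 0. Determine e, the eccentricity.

e = 7√6/18

5(x² - 12x) + 54(y² - 10y) = -1260
5(x - 6)² + 54(y - 5)² = -1260 + 180 + 1350 = 270
Divide through by 270 to get (x - 6)²/54 + (y - 5)²/5 = 1.
Ellipse, center (6, 5), major axis horizontal; a² = 54, b² = 5.
c² = a² - b² = 49, so c = 7.
e = c/a = 7/3√6 = 7√6/18.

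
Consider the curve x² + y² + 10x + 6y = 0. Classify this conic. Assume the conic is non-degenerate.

circle

No xy term. Coefficients of x² and y² are A = 1, C = 1.
A = C (same sign) ⇒ circle.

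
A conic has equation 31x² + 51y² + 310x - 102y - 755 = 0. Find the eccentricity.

e = 2√255/51

Collect terms: 31(x² + 10x) + 51(y² - 2y) = 755
Complete the square: 31(x + 5)² + 51(y - 1)² = 755 + 775 + 51 = 1581
Dividing both sides by 1581: (x + 5)²/51 + (y - 1)²/31 = 1
Ellipse, center (-5, 1), major axis horizontal; a² = 51, b² = 31.
c² = a² - b² = 20, so c = 2√5.
e = c/a = 2√5/√51 = 2√255/51.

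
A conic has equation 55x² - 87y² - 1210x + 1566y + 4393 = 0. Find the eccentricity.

55(x² - 22x) -87(y² - 18y) = -4393
Complete the square in x and y: 55(x - 11)² -87(y - 9)² = -4393 + 6655 - 7047 = -4785
Divide by -4785: (y - 9)²/55 - (x - 11)²/87 = 1
Hyperbola, center (11, 9), transverse axis vertical; a² = 55, b² = 87.
c² = a² + b² = 142, so c = √142.
e = c/a = √142/√55 = √7810/55.

e = √7810/55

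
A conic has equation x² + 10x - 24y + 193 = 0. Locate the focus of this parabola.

Only x is squared. Complete the square in x: (x + 5)² = 24(y - 7).
Vertex (-5, 7); 4p = 24 so p = 6. Opens up.
Focus is p units from the vertex along the axis: (h, k + p).

(-5, 13)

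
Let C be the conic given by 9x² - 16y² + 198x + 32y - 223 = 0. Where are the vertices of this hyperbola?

Collect terms: 9(x² + 22x) -16(y² - 2y) = 223
Complete the square: 9(x + 11)² -16(y - 1)² = 223 + 1089 - 16 = 1296
Dividing both sides by 1296: (x + 11)²/144 - (y - 1)²/81 = 1
Hyperbola, center (-11, 1), transverse axis horizontal; a² = 144, b² = 81.
a = 12. Vertices at (h ± a, k).

(-23, 1) and (1, 1)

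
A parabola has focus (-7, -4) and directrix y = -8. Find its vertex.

The vertex is the midpoint between the focus and the directrix along the axis of symmetry.
Axis is vertical (directrix is horizontal). Vertex y-coordinate = (-4 + (-8))/2 = -6; x-coordinate = -7.

(-7, -6)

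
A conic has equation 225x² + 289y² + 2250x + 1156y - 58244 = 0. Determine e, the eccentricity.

e = 8/17

Group the x- and y-terms: 225(x² + 10x) + 289(y² + 4y) = 58244
Completing the square gives 225(x + 5)² + 289(y + 2)² = 58244 + 5625 + 1156 = 65025.
Divide by 65025: (x + 5)²/289 + (y + 2)²/225 = 1
Ellipse, center (-5, -2), major axis horizontal; a² = 289, b² = 225.
c² = a² - b² = 64, so c = 8.
e = c/a = 8/17.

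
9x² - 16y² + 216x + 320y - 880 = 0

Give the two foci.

Rearranging, 9(x² + 24x) -16(y² - 20y) = 880.
9(x + 12)² -16(y - 10)² = 880 + 1296 - 1600 = 576
Dividing both sides by 576: (x + 12)²/64 - (y - 10)²/36 = 1
Hyperbola, center (-12, 10), transverse axis horizontal; a² = 64, b² = 36.
c² = a² + b² = 64 + 36 = 100, so c = 10.
Foci lie on the horizontal axis through the center: (h ± c, k).

(-22, 10) and (-2, 10)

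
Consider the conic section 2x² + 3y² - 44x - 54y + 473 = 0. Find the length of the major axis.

Rearranging, 2(x² - 22x) + 3(y² - 18y) = -473.
Complete the square: 2(x - 11)² + 3(y - 9)² = -473 + 242 + 243 = 12
Divide by 12: (x - 11)²/6 + (y - 9)²/4 = 1
Ellipse, center (11, 9), major axis horizontal; a² = 6, b² = 4.
a² = 6 so a = √6; the major axis has length 2a = 2√6.

2√6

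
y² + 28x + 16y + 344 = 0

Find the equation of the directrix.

x = -3

Only y is squared. Complete the square in y: (y + 8)² = -28(x + 10).
Vertex (-10, -8); 4p = -28 so p = -7. Opens left.
Directrix is the vertical line x = h − p = -10 − (-7) = -3.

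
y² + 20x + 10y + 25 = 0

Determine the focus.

Only y is squared. Complete the square in y: (y + 5)² = -20x.
Vertex (0, -5); 4p = -20 so p = -5. Opens left.
Focus is p units from the vertex along the axis: (h + p, k).

(-5, -5)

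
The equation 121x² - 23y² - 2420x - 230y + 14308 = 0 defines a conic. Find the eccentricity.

e = 12/11

Rearranging, 121(x² - 20x) -23(y² + 10y) = -14308.
Complete the square: 121(x - 10)² -23(y + 5)² = -14308 + 12100 - 575 = -2783
Divide by -2783: (y + 5)²/121 - (x - 10)²/23 = 1
Hyperbola, center (10, -5), transverse axis vertical; a² = 121, b² = 23.
c² = a² + b² = 144, so c = 12.
e = c/a = 12/11.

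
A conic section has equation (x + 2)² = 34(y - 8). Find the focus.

(-2, 33/2)

Vertex (-2, 8); 4p = 34 so p = 17/2. Opens up.
Focus is p units from the vertex along the axis: (h, k + p).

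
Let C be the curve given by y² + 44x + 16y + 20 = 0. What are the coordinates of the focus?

Only y is squared. Complete the square in y: (y + 8)² = -44(x - 1).
Vertex (1, -8); 4p = -44 so p = -11. Opens left.
Focus is p units from the vertex along the axis: (h + p, k).

(-10, -8)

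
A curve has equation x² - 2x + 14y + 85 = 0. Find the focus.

Only x is squared. Complete the square in x: (x - 1)² = -14(y + 6).
Vertex (1, -6); 4p = -14 so p = -7/2. Opens down.
Focus is p units from the vertex along the axis: (h, k + p).

(1, -19/2)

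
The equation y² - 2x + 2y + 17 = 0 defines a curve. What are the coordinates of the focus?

Only y is squared. Complete the square in y: (y + 1)² = 2(x - 8).
Vertex (8, -1); 4p = 2 so p = 1/2. Opens right.
Focus is p units from the vertex along the axis: (h + p, k).

(17/2, -1)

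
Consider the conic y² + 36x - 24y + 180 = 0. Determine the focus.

(-10, 12)

Only y is squared. Complete the square in y: (y - 12)² = -36(x + 1).
Vertex (-1, 12); 4p = -36 so p = -9. Opens left.
Focus is p units from the vertex along the axis: (h + p, k).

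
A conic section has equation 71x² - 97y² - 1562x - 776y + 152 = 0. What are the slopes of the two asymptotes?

Rearranging, 71(x² - 22x) -97(y² + 8y) = -152.
71(x - 11)² -97(y + 4)² = -152 + 8591 - 1552 = 6887
Dividing both sides by 6887: (x - 11)²/97 - (y + 4)²/71 = 1
Hyperbola, center (11, -4), transverse axis horizontal; a² = 97, b² = 71.
For a horizontal hyperbola the asymptotes have slope ±b/a.
Here that is ±√71/√97 = ±√6887/97.

√6887/97 and -√6887/97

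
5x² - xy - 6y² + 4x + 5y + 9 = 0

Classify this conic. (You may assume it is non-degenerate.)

hyperbola

A = 5, B = -1, C = -6.
Discriminant B² − 4AC = (-1)² − 4·5·(-6) = 121.
B² − 4AC > 0 ⇒ hyperbola.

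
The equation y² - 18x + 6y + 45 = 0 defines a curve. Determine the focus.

(13/2, -3)

Only y is squared. Complete the square in y: (y + 3)² = 18(x - 2).
Vertex (2, -3); 4p = 18 so p = 9/2. Opens right.
Focus is p units from the vertex along the axis: (h + p, k).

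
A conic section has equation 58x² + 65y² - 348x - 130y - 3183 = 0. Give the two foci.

(3 - √7, 1) and (3 + √7, 1)

Group: 58(x² - 6x) + 65(y² - 2y) = 3183
58(x - 3)² + 65(y - 1)² = 3183 + 522 + 65 = 3770
Divide by 3770: (x - 3)²/65 + (y - 1)²/58 = 1
Ellipse, center (3, 1), major axis horizontal; a² = 65, b² = 58.
c² = a² - b² = 65 - 58 = 7, so c = √7.
Foci lie on the horizontal axis through the center: (h ± c, k).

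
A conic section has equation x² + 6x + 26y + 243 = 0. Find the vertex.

(-3, -9)

Only x is squared. Complete the square in x: (x + 3)² = -26(y + 9).
Vertex (-3, -9); 4p = -26 so p = -13/2. Opens down.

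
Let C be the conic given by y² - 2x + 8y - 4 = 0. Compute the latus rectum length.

2

Only y is squared. Complete the square in y: (y + 4)² = 2(x + 10).
Vertex (-10, -4); 4p = 2 so p = 1/2. Opens right.
Latus rectum length = |4p| = 2.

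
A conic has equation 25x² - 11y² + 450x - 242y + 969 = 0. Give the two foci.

(-9, -17) and (-9, -5)

25(x² + 18x) -11(y² + 22y) = -969
Complete the square in x and y: 25(x + 9)² -11(y + 11)² = -969 + 2025 - 1331 = -275
Divide by -275: (y + 11)²/25 - (x + 9)²/11 = 1
Hyperbola, center (-9, -11), transverse axis vertical; a² = 25, b² = 11.
c² = a² + b² = 25 + 11 = 36, so c = 6.
Foci lie on the vertical axis through the center: (h, k ± c).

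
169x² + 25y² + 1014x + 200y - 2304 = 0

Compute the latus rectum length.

50/13

Collect terms: 169(x² + 6x) + 25(y² + 8y) = 2304
169(x + 3)² + 25(y + 4)² = 2304 + 1521 + 400 = 4225
Divide by 4225: (x + 3)²/25 + (y + 4)²/169 = 1
Ellipse, center (-3, -4), major axis vertical; a² = 169, b² = 25.
Latus rectum length = 2b²/a = 2·25/13 = 50/13.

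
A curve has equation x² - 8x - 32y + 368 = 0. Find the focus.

Only x is squared. Complete the square in x: (x - 4)² = 32(y - 11).
Vertex (4, 11); 4p = 32 so p = 8. Opens up.
Focus is p units from the vertex along the axis: (h, k + p).

(4, 19)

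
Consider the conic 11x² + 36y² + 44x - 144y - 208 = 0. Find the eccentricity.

e = 5/6

Collect terms: 11(x² + 4x) + 36(y² - 4y) = 208
11(x + 2)² + 36(y - 2)² = 208 + 44 + 144 = 396
Dividing both sides by 396: (x + 2)²/36 + (y - 2)²/11 = 1
Ellipse, center (-2, 2), major axis horizontal; a² = 36, b² = 11.
c² = a² - b² = 25, so c = 5.
e = c/a = 5/6.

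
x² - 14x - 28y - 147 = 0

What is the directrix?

y = -14

Only x is squared. Complete the square in x: (x - 7)² = 28(y + 7).
Vertex (7, -7); 4p = 28 so p = 7. Opens up.
Directrix is the horizontal line y = k − p = -7 − (7) = -14.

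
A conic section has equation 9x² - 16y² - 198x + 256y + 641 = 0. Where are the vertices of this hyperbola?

(11, 2) and (11, 14)

Group: 9(x² - 22x) -16(y² - 16y) = -641
Completing the square gives 9(x - 11)² -16(y - 8)² = -641 + 1089 - 1024 = -576.
Dividing both sides by -576: (y - 8)²/36 - (x - 11)²/64 = 1
Hyperbola, center (11, 8), transverse axis vertical; a² = 36, b² = 64.
a = 6. Vertices at (h, k ± a).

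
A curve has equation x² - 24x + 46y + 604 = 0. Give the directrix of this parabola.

y = 3/2

Only x is squared. Complete the square in x: (x - 12)² = -46(y + 10).
Vertex (12, -10); 4p = -46 so p = -23/2. Opens down.
Directrix is the horizontal line y = k − p = -10 − (-23/2) = 3/2.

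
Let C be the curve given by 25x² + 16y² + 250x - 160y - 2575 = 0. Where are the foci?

Rearranging, 25(x² + 10x) + 16(y² - 10y) = 2575.
Completing the square gives 25(x + 5)² + 16(y - 5)² = 2575 + 625 + 400 = 3600.
Divide through by 3600 to get (x + 5)²/144 + (y - 5)²/225 = 1.
Ellipse, center (-5, 5), major axis vertical; a² = 225, b² = 144.
c² = a² - b² = 225 - 144 = 81, so c = 9.
Foci lie on the vertical axis through the center: (h, k ± c).

(-5, -4) and (-5, 14)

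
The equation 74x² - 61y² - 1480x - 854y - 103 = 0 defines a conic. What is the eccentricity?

e = 3√915/61

74(x² - 20x) -61(y² + 14y) = 103
Completing the square gives 74(x - 10)² -61(y + 7)² = 103 + 7400 - 2989 = 4514.
Divide through by 4514 to get (x - 10)²/61 - (y + 7)²/74 = 1.
Hyperbola, center (10, -7), transverse axis horizontal; a² = 61, b² = 74.
c² = a² + b² = 135, so c = 3√15.
e = c/a = 3√15/√61 = 3√915/61.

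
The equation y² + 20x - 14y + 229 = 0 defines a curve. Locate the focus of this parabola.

Only y is squared. Complete the square in y: (y - 7)² = -20(x + 9).
Vertex (-9, 7); 4p = -20 so p = -5. Opens left.
Focus is p units from the vertex along the axis: (h + p, k).

(-14, 7)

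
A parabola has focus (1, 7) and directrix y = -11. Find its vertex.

(1, -2)

The vertex is the midpoint between the focus and the directrix along the axis of symmetry.
Axis is vertical (directrix is horizontal). Vertex y-coordinate = (7 + (-11))/2 = -2; x-coordinate = 1.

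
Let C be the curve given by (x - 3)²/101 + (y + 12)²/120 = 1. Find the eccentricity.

e = √570/60

Center (3, -12). The larger denominator 120 sits under the y-term, so the major axis is vertical; a² = 120, b² = 101.
c² = a² - b² = 19, so c = √19.
e = c/a = √19/2√30 = √570/60.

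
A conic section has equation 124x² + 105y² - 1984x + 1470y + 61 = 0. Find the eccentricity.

e = √589/62

Rearranging, 124(x² - 16x) + 105(y² + 14y) = -61.
Completing the square gives 124(x - 8)² + 105(y + 7)² = -61 + 7936 + 5145 = 13020.
Divide through by 13020 to get (x - 8)²/105 + (y + 7)²/124 = 1.
Ellipse, center (8, -7), major axis vertical; a² = 124, b² = 105.
c² = a² - b² = 19, so c = √19.
e = c/a = √19/2√31 = √589/62.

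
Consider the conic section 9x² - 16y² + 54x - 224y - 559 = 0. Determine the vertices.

9(x² + 6x) -16(y² + 14y) = 559
Complete the square: 9(x + 3)² -16(y + 7)² = 559 + 81 - 784 = -144
Dividing both sides by -144: (y + 7)²/9 - (x + 3)²/16 = 1
Hyperbola, center (-3, -7), transverse axis vertical; a² = 9, b² = 16.
a = 3. Vertices at (h, k ± a).

(-3, -10) and (-3, -4)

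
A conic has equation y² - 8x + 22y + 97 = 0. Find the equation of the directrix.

Only y is squared. Complete the square in y: (y + 11)² = 8(x + 3).
Vertex (-3, -11); 4p = 8 so p = 2. Opens right.
Directrix is the vertical line x = h − p = -3 − (2) = -5.

x = -5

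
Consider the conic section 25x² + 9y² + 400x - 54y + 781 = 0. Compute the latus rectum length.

36/5

Group: 25(x² + 16x) + 9(y² - 6y) = -781
Complete the square in x and y: 25(x + 8)² + 9(y - 3)² = -781 + 1600 + 81 = 900
Dividing both sides by 900: (x + 8)²/36 + (y - 3)²/100 = 1
Ellipse, center (-8, 3), major axis vertical; a² = 100, b² = 36.
Latus rectum length = 2b²/a = 2·36/10 = 36/5.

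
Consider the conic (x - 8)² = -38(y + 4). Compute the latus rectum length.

Vertex (8, -4); 4p = -38 so p = -19/2. Opens down.
Latus rectum length = |4p| = 38.

38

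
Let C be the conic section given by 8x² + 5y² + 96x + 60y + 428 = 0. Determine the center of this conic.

Collect terms: 8(x² + 12x) + 5(y² + 12y) = -428
Complete the square in x and y: 8(x + 6)² + 5(y + 6)² = -428 + 288 + 180 = 40
Divide through by 40 to get (x + 6)²/5 + (y + 6)²/8 = 1.
Ellipse with center (-6, -6).

(-6, -6)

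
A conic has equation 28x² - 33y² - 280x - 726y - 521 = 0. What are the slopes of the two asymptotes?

Collect terms: 28(x² - 10x) -33(y² + 22y) = 521
Complete the square: 28(x - 5)² -33(y + 11)² = 521 + 700 - 3993 = -2772
Divide through by -2772 to get (y + 11)²/84 - (x - 5)²/99 = 1.
Hyperbola, center (5, -11), transverse axis vertical; a² = 84, b² = 99.
For a vertical hyperbola the asymptotes have slope ±a/b.
Here that is ±2√21/3√11 = ±2√231/33.

2√231/33 and -2√231/33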